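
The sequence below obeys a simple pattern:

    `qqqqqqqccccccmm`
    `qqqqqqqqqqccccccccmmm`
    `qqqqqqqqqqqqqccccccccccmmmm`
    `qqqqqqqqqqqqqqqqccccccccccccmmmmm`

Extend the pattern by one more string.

qqqqqqqqqqqqqqqqqqqccccccccccccccmmmmmm

Each string has the form q^{3n+1} c^{2n+2} m^{n}, where the shown terms are n = 2, 3, 4, 5.
Setting n = 6 gives 19, 14, 6 characters in each block.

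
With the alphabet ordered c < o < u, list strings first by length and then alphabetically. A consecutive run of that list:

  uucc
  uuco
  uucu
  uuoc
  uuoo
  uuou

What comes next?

uuuc

Find the rightmost character of uuou below u, bump it to the next letter, and reset everything to its right to c.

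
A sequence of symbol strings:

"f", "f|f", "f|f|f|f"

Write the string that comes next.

s(k+1) = s(k)·|·s(k) — each term doubles the last with '|' between the halves.
Doubling f|f|f|f with '|' between the halves:

f|f|f|f|f|f|f|f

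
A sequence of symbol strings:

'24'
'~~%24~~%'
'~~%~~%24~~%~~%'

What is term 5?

Each term wraps the previous one in ~~% on the left and ~~% on the right.
From ~~%~~%24~~%~~%, 2 further steps: ~~%~~%24~~%~~% → ~~%~~%~~%24~~%~~%~~% → (answer).

~~%~~%~~%~~%24~~%~~%~~%~~%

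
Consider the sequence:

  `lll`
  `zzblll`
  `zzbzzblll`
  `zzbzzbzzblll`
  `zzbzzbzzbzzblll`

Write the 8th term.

Each term is the previous one with zzb prepended.
From zzbzzbzzbzzblll, 3 further steps: zzbzzbzzbzzblll → zzbzzbzzbzzbzzblll → zzbzzbzzbzzbzzbzzblll → (answer).

zzbzzbzzbzzbzzbzzbzzblll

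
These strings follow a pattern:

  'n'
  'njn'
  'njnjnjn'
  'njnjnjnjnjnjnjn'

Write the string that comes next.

Each string is two copies of the previous one joined by 'j'.
Doubling njnjnjnjnjnjnjn with 'j' between the halves:

njnjnjnjnjnjnjnjnjnjnjnjnjnjnjn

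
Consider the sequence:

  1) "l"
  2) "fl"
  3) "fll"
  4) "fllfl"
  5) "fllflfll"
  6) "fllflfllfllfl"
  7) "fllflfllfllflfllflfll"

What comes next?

This is a Fibonacci-style word recurrence s(k) = s(k−1)·s(k−2): e.g. fl·l = fll.
Continuing: fllflfllfllflfllflfll · fllflfllfllfl gives term 8.

fllflfllfllflfllflfllfllflfllfllfl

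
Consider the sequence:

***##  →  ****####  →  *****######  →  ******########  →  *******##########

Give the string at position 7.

The n-th term is n+2 *'s then 2n #'s (n = 1, 2, …).
For term 7, n = 7, so the run lengths are 9, 14.

*********##############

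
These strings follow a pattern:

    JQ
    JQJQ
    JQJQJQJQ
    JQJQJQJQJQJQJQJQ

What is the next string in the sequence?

Each string is two copies of the previous one concatenated.
Doubling JQJQJQJQJQJQJQJQ:

JQJQJQJQJQJQJQJQJQJQJQJQJQJQJQJQ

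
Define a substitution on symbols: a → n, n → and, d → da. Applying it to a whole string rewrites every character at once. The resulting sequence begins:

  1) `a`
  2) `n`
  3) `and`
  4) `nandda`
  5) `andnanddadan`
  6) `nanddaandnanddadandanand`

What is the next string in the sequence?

andnanddadannanddaandnanddadandananddanandnandda

Replace each of the 24 characters of nanddaandnanddadandanand in place — and n and da da n n and da and n and da da n da n and da n and n and da — and concatenate.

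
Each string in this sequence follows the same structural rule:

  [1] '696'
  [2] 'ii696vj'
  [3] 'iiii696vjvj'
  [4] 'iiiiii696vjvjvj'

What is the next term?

iiiiiiii696vjvjvjvj

s(k+1) = ii·s(k)·vj, so each term gains ii as a prefix and vj as a suffix.
So the next term is ii·iiiiii696vjvjvj·vj.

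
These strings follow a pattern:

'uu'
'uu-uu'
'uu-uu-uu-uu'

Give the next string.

s(k+1) = s(k)·-·s(k) — each term doubles the last with '-' between the halves.
Doubling uu-uu-uu-uu with '-' between the halves:

uu-uu-uu-uu-uu-uu-uu-uu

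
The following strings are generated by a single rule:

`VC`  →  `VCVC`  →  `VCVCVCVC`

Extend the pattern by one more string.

Every step duplicates the string.
One more doubling of VCVCVCVC gives the answer.

VCVCVCVCVCVCVCVC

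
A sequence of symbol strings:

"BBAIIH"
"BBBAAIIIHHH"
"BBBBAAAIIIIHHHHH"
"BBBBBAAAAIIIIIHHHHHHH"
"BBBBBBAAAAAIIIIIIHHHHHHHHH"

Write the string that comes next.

BBBBBBBAAAAAAIIIIIIIHHHHHHHHHHH

Reading off run lengths: B runs 2, 3, 4, 5, 6; A runs 1, 2, 3, 4, 5; I runs 2, 3, 4, 5, 6; H runs 1, 3, 5, 7, 9 — each is linear in n (n = 1, 2, …).
Setting n = 6 gives 7, 6, 7, 11 characters in each block.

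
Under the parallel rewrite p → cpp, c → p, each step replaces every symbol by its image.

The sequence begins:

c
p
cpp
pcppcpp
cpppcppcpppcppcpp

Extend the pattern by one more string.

pcppcppcpppcppcpppcppcppcpppcppcpppcppcpp

φ(cpppcppcpppcppcpp) expands symbol-by-symbol to p cpp cpp cpp p cpp cpp p cpp cpp cpp p cpp cpp p cpp cpp; joining the 17 pieces gives the next term.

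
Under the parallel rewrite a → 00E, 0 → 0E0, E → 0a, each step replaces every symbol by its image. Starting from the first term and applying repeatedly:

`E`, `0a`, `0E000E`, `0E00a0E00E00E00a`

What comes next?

0E00a0E00E000E0E00a0E00E00a0E00E00a0E00E000E

φ(0E00a0E00E00E00a) expands symbol-by-symbol to 0E0 0a 0E0 0E0 00E 0E0 0a 0E0 0E0 0a 0E0 0E0 0a 0E0 0E0 00E; joining the 16 pieces gives the next term.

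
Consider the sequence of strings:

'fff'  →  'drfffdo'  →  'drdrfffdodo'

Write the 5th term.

drdrdrdrfffdodododo

Every step adds dr to the front and do to the end of the previous string.
From drdrfffdodo, 2 further steps: drdrfffdodo → drdrdrfffdododo → (answer).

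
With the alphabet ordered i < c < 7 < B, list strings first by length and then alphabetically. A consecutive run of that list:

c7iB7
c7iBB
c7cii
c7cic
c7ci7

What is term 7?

c7cci

Advancing 2 positions from c7ci7 through c7ci7 → c7ciB reaches term 7.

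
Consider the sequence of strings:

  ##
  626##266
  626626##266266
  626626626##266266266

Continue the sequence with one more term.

Every step adds 626 to the front and 266 to the end of the previous string.
One more step from 626626626##266266266 gives the answer.

626626626626##266266266266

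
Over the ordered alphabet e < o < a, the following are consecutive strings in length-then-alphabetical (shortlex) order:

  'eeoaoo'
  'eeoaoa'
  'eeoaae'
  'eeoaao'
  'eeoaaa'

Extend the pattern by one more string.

Treat eeoaaa as a base-3 numeral over the given alphabet and add one, carrying through any trailing a's.

eeaeee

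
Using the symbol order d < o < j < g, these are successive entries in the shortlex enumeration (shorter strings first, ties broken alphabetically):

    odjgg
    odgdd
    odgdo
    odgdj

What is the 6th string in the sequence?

odgod

Continuing the enumeration 2 steps past odgdj: odgdj → odgdg → (answer).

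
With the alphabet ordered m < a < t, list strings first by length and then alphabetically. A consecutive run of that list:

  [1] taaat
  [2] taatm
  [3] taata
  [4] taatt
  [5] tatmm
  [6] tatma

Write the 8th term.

Advancing 2 positions from tatma through tatma → tatmt reaches term 8.

tatam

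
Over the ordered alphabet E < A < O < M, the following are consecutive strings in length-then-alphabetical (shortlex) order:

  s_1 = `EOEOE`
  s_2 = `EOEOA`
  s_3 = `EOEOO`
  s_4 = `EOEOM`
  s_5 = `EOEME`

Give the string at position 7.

EOEMO

Stepping forward 2 times from EOEME: EOEME → EOEMA, then the target.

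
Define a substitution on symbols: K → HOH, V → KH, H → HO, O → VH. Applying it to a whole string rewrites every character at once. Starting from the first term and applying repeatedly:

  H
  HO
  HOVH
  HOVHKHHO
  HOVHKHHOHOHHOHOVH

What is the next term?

HOVHKHHOHOHHOHOVHHOVHHOHOVHHOVHKHHO

φ(HOVHKHHOHOHHOHOVH) expands symbol-by-symbol to HO VH KH HO HOH HO HO VH HO VH HO HO VH HO VH KH HO; joining the 17 pieces gives the next term.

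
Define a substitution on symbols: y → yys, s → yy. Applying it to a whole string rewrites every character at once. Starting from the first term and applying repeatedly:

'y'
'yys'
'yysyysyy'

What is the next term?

yysyysyyyysyysyyyysyys

Expanding yysyysyy: y→yys, y→yys, s→yy, y→yys, y→yys, s→yy, y→yys, y→yys. Concatenated: yys yys yy yys yys yy yys yys.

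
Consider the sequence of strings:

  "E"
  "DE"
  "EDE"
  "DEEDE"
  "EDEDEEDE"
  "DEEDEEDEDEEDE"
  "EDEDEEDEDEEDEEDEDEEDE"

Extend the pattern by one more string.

DEEDEEDEDEEDEEDEDEEDEDEEDEEDEDEEDE

From term 3 onward, concatenate the second-to-last term with the last: E·DE = EDE, DE·EDE = DEEDE, …
Continuing: DEEDEEDEDEEDE · EDEDEEDEDEEDEEDEDEEDE gives term 8.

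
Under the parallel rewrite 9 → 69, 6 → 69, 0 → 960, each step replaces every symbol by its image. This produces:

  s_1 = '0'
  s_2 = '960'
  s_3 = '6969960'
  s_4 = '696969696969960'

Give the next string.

Rewriting the 15 symbols of 696969696969960 one by one yields 69 69 69 69 69 69 69 69 69 69 69 69 69 69 960; concatenated:

6969696969696969696969696969960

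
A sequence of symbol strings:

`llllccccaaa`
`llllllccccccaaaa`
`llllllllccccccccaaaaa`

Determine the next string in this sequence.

The n-th term is 2n l's then 2n c's then n+1 a's, where the shown terms are n = 2, 3, 4.
Setting n = 5 gives 10, 10, 6 characters in each block.

llllllllllccccccccccaaaaaa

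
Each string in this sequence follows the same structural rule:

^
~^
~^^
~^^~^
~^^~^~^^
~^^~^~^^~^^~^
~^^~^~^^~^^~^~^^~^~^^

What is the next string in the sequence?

From term 3 onward, concatenate the last term with the second-to-last: ~^·^ = ~^^, ~^^·~^ = ~^^~^, …
So term 8 is ~^^~^~^^~^^~^~^^~^~^^·~^^~^~^^~^^~^.

~^^~^~^^~^^~^~^^~^~^^~^^~^~^^~^^~^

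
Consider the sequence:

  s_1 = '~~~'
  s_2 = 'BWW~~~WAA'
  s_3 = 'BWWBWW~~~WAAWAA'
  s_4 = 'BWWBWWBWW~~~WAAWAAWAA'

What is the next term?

BWWBWWBWWBWW~~~WAAWAAWAAWAA

Every step adds BWW to the front and WAA to the end of the previous string.
So the next term is BWW·BWWBWWBWW~~~WAAWAAWAA·WAA.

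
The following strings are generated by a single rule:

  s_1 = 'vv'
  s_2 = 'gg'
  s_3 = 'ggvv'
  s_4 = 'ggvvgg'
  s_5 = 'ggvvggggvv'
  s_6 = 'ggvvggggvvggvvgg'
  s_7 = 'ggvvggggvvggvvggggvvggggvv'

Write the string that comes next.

Each term (from the third on) is the previous term followed by the one before it: term 3 = gg·vv = ggvv.
The next term joins ggvvggggvvggvvggggvvggggvv and ggvvggggvvggvvgg.

ggvvggggvvggvvggggvvggggvvggvvggggvvggvvgg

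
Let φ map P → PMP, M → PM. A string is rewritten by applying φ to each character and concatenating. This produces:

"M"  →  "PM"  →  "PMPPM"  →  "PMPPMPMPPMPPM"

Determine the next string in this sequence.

Applying the rule to each of the 13 symbols of PMPPMPMPPMPPM gives the pieces PMP PM PMP PMP PM PMP PM PMP PMP PM PMP PMP PM, which concatenate to the answer.

PMPPMPMPPMPPMPMPPMPMPPMPPMPMPPMPPM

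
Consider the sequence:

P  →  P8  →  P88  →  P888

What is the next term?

Every step adds 8 to the end: s(k+1) = s(k)·8.
Applying this once more to P888:

P8888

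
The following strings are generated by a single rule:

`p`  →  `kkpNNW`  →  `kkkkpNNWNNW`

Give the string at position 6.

kkkkkkkkkkpNNWNNWNNWNNWNNW

Each term wraps the previous one in kk on the left and NNW on the right.
From kkkkpNNWNNW, 3 further steps: kkkkpNNWNNW → kkkkkkpNNWNNWNNW → kkkkkkkkpNNWNNWNNWNNW → (answer).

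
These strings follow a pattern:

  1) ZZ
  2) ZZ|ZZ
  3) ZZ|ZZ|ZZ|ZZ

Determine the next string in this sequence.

s(k+1) = s(k)·|·s(k) — each term doubles the last with '|' between the halves.
One more doubling of ZZ|ZZ|ZZ|ZZ gives the answer.

ZZ|ZZ|ZZ|ZZ|ZZ|ZZ|ZZ|ZZ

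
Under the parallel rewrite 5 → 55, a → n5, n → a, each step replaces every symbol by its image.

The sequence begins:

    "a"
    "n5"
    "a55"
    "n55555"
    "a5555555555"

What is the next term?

Rewriting each symbol of a5555555555: a→n5, 5→55, 5→55, 5→55, 5→55, 5→55, 5→55, 5→55, 5→55, 5→55, 5→55, which concatenates to n5 55 55 55 55 55 55 55 55 55 55.

n555555555555555555555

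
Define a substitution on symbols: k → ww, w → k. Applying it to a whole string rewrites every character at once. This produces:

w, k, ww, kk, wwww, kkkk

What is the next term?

Expanding kkkk: k→ww, k→ww, k→ww, k→ww. Concatenated: ww ww ww ww.

wwwwwwww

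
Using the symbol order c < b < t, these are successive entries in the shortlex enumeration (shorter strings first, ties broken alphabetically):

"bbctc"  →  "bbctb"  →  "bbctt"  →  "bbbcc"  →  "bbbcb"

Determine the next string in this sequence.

Treat bbbcb as a base-3 numeral over the given alphabet and add one, carrying through any trailing t's.

bbbct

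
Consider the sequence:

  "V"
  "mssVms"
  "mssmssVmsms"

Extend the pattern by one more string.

mssmssmssVmsmsms

Every step adds mss to the front and ms to the end of the previous string.
So the next term is mss·mssmssVmsms·ms.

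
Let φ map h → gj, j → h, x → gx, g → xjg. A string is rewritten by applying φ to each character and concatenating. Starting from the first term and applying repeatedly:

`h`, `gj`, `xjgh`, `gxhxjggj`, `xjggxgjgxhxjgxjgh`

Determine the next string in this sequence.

gxhxjgxjggxxjghxjggxgjgxhxjggxhxjggj

Replace each of the 17 characters of xjggxgjgxhxjgxjgh in place — gx h xjg xjg gx xjg h xjg gx gj gx h xjg gx h xjg gj — and concatenate.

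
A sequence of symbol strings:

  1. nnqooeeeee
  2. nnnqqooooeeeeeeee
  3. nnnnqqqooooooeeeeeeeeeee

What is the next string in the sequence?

Term n consists of n+1 n's, followed by n q's, followed by 2n o's, followed by 3n+2 e's (n = 1, 2, …).
For the next term, n = 4, so the run lengths are 5, 4, 8, 14.

nnnnnqqqqooooooooeeeeeeeeeeeeee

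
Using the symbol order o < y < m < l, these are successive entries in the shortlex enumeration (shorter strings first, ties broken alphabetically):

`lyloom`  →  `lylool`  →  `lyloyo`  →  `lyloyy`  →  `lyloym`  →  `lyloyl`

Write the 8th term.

lylomy

Stepping forward 2 times from lyloyl: lyloyl → lylomo, then the target.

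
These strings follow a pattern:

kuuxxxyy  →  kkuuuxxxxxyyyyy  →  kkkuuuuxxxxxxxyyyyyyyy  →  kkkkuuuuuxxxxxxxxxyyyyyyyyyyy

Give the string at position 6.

The n-th term is n k's then n+1 u's then 2n+1 x's then 3n-1 y's (n = 1, 2, …).
At n = 6 the blocks have lengths 6, 7, 13, 17.

kkkkkkuuuuuuuxxxxxxxxxxxxxyyyyyyyyyyyyyyyyy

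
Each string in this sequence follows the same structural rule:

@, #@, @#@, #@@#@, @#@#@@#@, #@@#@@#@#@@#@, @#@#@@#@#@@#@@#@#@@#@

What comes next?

#@@#@@#@#@@#@@#@#@@#@#@@#@@#@#@@#@

Each term (from the third on) is the two preceding terms concatenated in order: term 3 = @·#@ = @#@.
So term 8 is #@@#@@#@#@@#@·@#@#@@#@#@@#@@#@#@@#@.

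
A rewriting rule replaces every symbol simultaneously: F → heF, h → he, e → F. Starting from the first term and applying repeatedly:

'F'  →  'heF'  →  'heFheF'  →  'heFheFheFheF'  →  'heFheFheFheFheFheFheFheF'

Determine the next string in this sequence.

φ(heFheFheFheFheFheFheFheF) expands symbol-by-symbol to he F heF he F heF he F heF he F heF he F heF he F heF he F heF he F heF; joining the 24 pieces gives the next term.

heFheFheFheFheFheFheFheFheFheFheFheFheFheFheFheF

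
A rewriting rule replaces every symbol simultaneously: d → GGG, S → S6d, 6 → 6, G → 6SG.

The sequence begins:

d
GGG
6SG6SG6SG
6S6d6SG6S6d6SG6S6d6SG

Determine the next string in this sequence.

Rewriting the 21 symbols of 6S6d6SG6S6d6SG6S6d6SG one by one yields 6 S6d 6 GGG 6 S6d 6SG 6 S6d 6 GGG 6 S6d 6SG 6 S6d 6 GGG 6 S6d 6SG; concatenated:

6S6d6GGG6S6d6SG6S6d6GGG6S6d6SG6S6d6GGG6S6d6SG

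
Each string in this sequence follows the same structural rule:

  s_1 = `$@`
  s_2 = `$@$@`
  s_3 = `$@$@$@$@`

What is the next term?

Every step duplicates the string.
One more doubling of $@$@$@$@ gives the answer.

$@$@$@$@$@$@$@$@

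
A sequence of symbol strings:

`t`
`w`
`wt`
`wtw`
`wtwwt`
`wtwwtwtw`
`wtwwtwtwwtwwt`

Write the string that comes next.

Each term (from the third on) is the previous term followed by the one before it: term 3 = w·t = wt.
So term 8 is wtwwtwtwwtwwt·wtwwtwtw.

wtwwtwtwwtwwtwtwwtwtw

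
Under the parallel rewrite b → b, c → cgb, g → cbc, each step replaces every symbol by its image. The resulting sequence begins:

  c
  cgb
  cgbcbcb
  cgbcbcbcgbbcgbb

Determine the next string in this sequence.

cgbcbcbcgbbcgbbcgbcbcbbcgbcbcbb

Replace each of the 15 characters of cgbcbcbcgbbcgbb in place — cgb cbc b cgb b cgb b cgb cbc b b cgb cbc b b — and concatenate.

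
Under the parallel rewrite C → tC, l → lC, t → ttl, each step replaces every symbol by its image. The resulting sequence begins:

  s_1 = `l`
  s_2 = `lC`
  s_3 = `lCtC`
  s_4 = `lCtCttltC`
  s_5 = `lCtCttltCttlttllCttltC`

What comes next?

Rewriting the 22 symbols of lCtCttltCttlttllCttltC one by one yields lC tC ttl tC ttl ttl lC ttl tC ttl ttl lC ttl ttl lC lC tC ttl ttl lC ttl tC; concatenated:

lCtCttltCttlttllCttltCttlttllCttlttllClCtCttlttllCttltC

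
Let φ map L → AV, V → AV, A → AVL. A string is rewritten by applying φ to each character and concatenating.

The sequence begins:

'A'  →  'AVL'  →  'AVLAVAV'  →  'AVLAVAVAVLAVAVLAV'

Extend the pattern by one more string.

φ(AVLAVAVAVLAVAVLAV) expands symbol-by-symbol to AVL AV AV AVL AV AVL AV AVL AV AV AVL AV AVL AV AV AVL AV; joining the 17 pieces gives the next term.

AVLAVAVAVLAVAVLAVAVLAVAVAVLAVAVLAVAVAVLAV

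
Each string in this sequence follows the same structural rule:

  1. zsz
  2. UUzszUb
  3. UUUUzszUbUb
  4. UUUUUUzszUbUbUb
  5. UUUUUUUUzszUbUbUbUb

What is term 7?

Each term wraps the previous one in UU on the left and Ub on the right.
From UUUUUUUUzszUbUbUbUb, 2 further steps: UUUUUUUUzszUbUbUbUb → UUUUUUUUUUzszUbUbUbUbUb → (answer).

UUUUUUUUUUUUzszUbUbUbUbUbUb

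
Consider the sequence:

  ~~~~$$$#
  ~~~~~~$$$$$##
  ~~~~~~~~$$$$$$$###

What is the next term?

Term n consists of 2n+2 ~'s, followed by 2n+1 $'s, followed by n #'s (n = 1, 2, …).
For the next term, n = 4, so the run lengths are 10, 9, 4.

~~~~~~~~~~$$$$$$$$$####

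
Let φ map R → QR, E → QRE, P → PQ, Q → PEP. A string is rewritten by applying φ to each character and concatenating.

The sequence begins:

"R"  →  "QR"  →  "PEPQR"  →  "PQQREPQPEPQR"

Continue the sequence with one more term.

PQPEPPEPQRQREPQPEPPQQREPQPEPQR

Rewriting each symbol of PQQREPQPEPQR: P→PQ, Q→PEP, Q→PEP, R→QR, E→QRE, P→PQ, Q→PEP, P→PQ, E→QRE, P→PQ, Q→PEP, R→QR, which concatenates to PQ PEP PEP QR QRE PQ PEP PQ QRE PQ PEP QR.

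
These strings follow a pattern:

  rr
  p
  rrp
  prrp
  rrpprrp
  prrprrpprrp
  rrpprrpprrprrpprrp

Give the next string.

From term 3 onward, concatenate the second-to-last term with the last: rr·p = rrp, p·rrp = prrp, …
So term 8 is prrprrpprrp·rrpprrpprrprrpprrp.

prrprrpprrprrpprrpprrprrpprrp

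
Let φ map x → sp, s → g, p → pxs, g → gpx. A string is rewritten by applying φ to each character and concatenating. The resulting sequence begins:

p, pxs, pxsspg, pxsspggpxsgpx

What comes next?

pxsspggpxsgpxgpxpxsspggpxpxssp

Applying the rule to each of the 13 symbols of pxsspggpxsgpx gives the pieces pxs sp g g pxs gpx gpx pxs sp g gpx pxs sp, which concatenate to the answer.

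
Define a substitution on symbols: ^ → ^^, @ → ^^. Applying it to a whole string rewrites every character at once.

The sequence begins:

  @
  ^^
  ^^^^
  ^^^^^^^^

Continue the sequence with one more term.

Apply φ to ^^^^^^^^ symbol by symbol: ^→^^, ^→^^, ^→^^, ^→^^, ^→^^, ^→^^, ^→^^, ^→^^; joined: ^^ ^^ ^^ ^^ ^^ ^^ ^^ ^^.

^^^^^^^^^^^^^^^^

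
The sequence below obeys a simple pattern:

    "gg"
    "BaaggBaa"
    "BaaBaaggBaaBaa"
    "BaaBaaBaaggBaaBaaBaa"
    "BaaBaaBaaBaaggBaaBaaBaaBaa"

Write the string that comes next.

BaaBaaBaaBaaBaaggBaaBaaBaaBaaBaa

s(k+1) = Baa·s(k)·Baa, so each term gains Baa as a prefix and Baa as a suffix.
So the next term is Baa·BaaBaaBaaBaaggBaaBaaBaaBaa·Baa.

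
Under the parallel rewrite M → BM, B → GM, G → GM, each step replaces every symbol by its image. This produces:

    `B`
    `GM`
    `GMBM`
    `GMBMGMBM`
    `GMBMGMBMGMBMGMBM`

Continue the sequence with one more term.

GMBMGMBMGMBMGMBMGMBMGMBMGMBMGMBM

Applying the rule to each of the 16 symbols of GMBMGMBMGMBMGMBM gives the pieces GM BM GM BM GM BM GM BM GM BM GM BM GM BM GM BM, which concatenate to the answer.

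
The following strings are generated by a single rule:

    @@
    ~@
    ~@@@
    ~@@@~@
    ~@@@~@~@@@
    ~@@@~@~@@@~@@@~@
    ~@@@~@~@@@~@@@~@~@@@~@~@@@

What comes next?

This is a Fibonacci-style word recurrence s(k) = s(k−1)·s(k−2): e.g. ~@·@@ = ~@@@.
The next term joins ~@@@~@~@@@~@@@~@~@@@~@~@@@ and ~@@@~@~@@@~@@@~@.

~@@@~@~@@@~@@@~@~@@@~@~@@@~@@@~@~@@@~@@@~@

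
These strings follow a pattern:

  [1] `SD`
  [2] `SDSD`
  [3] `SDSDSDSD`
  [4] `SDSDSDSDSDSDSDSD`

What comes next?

Each string is two copies of the previous one concatenated.
So the next term is two copies of SDSDSDSDSDSDSDSD.

SDSDSDSDSDSDSDSDSDSDSDSDSDSDSDSD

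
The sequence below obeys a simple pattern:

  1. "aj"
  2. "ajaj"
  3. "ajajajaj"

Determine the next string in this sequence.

ajajajajajajajaj

Each string is two copies of the previous one concatenated.
So the next term is two copies of ajajajaj.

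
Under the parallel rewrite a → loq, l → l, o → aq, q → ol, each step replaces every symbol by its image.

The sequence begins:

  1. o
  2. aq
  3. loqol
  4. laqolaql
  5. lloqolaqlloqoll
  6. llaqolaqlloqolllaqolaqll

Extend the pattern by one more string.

llloqolaqlloqolllaqolaqlllloqolaqlloqolll

Applying the rule to each of the 24 symbols of llaqolaqlloqolllaqolaqll gives the pieces l l loq ol aq l loq ol l l aq ol aq l l l loq ol aq l loq ol l l, which concatenate to the answer.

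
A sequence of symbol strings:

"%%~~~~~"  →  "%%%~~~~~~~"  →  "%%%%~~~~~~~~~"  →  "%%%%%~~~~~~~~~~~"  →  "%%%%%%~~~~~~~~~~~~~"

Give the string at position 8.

%%%%%%%%%~~~~~~~~~~~~~~~~~~~

Each string has the form %^{n} ~^{2n+1}, where the shown terms are n = 2, 3, 4, 5, 6.
At n = 9 the blocks have lengths 9, 19.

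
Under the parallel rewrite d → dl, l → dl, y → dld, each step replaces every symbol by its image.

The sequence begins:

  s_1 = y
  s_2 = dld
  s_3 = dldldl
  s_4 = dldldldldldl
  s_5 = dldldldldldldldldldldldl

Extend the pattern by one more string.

Rewriting the 24 symbols of dldldldldldldldldldldldl one by one yields dl dl dl dl dl dl dl dl dl dl dl dl dl dl dl dl dl dl dl dl dl dl dl dl; concatenated:

dldldldldldldldldldldldldldldldldldldldldldldldl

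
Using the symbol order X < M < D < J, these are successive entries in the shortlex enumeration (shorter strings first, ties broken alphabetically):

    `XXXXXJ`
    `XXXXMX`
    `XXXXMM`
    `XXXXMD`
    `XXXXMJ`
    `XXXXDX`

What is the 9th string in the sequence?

Advancing 3 positions from XXXXDX through XXXXDX → XXXXDM → XXXXDD reaches term 9.

XXXXDJ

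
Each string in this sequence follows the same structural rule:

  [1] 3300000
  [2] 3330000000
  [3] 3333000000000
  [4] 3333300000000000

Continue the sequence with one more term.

3333330000000000000

Term n consists of n 3's, followed by 2n+1 0's, where the shown terms are n = 2, 3, 4, 5.
At n = 6 the blocks have lengths 6, 13.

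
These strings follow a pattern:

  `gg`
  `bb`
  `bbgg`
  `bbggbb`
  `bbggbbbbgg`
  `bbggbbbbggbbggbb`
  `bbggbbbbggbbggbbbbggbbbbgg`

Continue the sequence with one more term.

bbggbbbbggbbggbbbbggbbbbggbbggbbbbggbbggbb

This is a Fibonacci-style word recurrence s(k) = s(k−1)·s(k−2): e.g. bb·gg = bbgg.
The next term joins bbggbbbbggbbggbbbbggbbbbgg and bbggbbbbggbbggbb.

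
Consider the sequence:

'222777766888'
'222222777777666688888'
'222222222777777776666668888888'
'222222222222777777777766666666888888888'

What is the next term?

222222222222222777777777777666666666688888888888

Term n consists of 3n 2's, followed by 2n+2 7's, followed by 2n 6's, followed by 2n+1 8's (n = 1, 2, …).
At n = 5 the blocks have lengths 15, 12, 10, 11.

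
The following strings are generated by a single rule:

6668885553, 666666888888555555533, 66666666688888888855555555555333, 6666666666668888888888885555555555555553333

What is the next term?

666666666666666888888888888888555555555555555555533333

The n-th term is 3n 6's then 3n 8's then 4n-1 5's then n 3's (n = 1, 2, …).
Setting n = 5 gives 15, 15, 19, 5 characters in each block.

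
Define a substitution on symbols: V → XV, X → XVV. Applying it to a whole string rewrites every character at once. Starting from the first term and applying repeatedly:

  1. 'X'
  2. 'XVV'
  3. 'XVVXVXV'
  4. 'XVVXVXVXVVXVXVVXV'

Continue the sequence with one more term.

Rewriting the 17 symbols of XVVXVXVXVVXVXVVXV one by one yields XVV XV XV XVV XV XVV XV XVV XV XV XVV XV XVV XV XV XVV XV; concatenated:

XVVXVXVXVVXVXVVXVXVVXVXVXVVXVXVVXVXVXVVXV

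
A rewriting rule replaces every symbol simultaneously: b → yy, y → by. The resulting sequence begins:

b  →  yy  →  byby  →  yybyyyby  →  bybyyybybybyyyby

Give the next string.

yybyyybybybyyybyyybyyybybybyyyby

Replace each of the 16 characters of bybyyybybybyyyby in place — yy by yy by by by yy by yy by yy by by by yy by — and concatenate.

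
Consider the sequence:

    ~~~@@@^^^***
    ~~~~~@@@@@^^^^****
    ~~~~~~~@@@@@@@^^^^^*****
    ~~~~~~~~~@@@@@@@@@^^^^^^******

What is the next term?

~~~~~~~~~~~@@@@@@@@@@@^^^^^^^*******

Term n consists of 2n-1 ~'s, followed by 2n-1 @'s, followed by n+1 ^'s, followed by n+1 *'s, where the shown terms are n = 2, 3, 4, 5.
At n = 6 the blocks have lengths 11, 11, 7, 7.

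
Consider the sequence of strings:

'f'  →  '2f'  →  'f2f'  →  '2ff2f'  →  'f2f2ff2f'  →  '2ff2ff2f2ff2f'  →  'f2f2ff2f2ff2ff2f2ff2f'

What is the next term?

This is a Fibonacci-style word recurrence s(k) = s(k−2)·s(k−1): e.g. f·2f = f2f.
So term 8 is 2ff2ff2f2ff2f·f2f2ff2f2ff2ff2f2ff2f.

2ff2ff2f2ff2ff2f2ff2f2ff2ff2f2ff2f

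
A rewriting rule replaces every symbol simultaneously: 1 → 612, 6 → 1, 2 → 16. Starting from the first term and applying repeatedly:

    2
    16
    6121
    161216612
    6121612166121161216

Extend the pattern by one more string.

16121661216121661211612166126121612166121

Replace each of the 19 characters of 6121612166121161216 in place — 1 612 16 612 1 612 16 612 1 1 612 16 612 612 1 612 16 612 1 — and concatenate.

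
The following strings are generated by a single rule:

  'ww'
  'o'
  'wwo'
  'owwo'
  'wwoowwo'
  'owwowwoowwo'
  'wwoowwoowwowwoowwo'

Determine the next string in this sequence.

owwowwoowwowwoowwoowwowwoowwo

This is a Fibonacci-style word recurrence s(k) = s(k−2)·s(k−1): e.g. ww·o = wwo.
Continuing: owwowwoowwo · wwoowwoowwowwoowwo gives term 8.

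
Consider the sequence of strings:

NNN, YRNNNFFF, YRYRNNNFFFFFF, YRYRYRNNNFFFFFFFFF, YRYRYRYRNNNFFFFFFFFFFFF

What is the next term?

YRYRYRYRYRNNNFFFFFFFFFFFFFFF

Every step adds YR to the front and FFF to the end of the previous string.
One more step from YRYRYRYRNNNFFFFFFFFFFFF gives the answer.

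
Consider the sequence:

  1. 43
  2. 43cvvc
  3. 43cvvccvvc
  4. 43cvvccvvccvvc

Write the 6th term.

43cvvccvvccvvccvvccvvc

Each term is the previous one with cvvc appended.
From 43cvvccvvccvvc, 2 further steps: 43cvvccvvccvvc → 43cvvccvvccvvccvvc → (answer).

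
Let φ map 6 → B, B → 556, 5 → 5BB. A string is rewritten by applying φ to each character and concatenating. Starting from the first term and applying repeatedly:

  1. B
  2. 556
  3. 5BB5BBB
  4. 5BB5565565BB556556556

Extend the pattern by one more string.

5BB5565565BB5BBB5BB5BBB5BB5565565BB5BBB5BB5BBB5BB5BBB

φ(5BB5565565BB556556556) expands symbol-by-symbol to 5BB 556 556 5BB 5BB B 5BB 5BB B 5BB 556 556 5BB 5BB B 5BB 5BB B 5BB 5BB B; joining the 21 pieces gives the next term.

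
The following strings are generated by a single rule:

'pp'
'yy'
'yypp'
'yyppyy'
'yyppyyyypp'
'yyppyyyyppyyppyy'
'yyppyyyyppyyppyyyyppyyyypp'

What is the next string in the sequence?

yyppyyyyppyyppyyyyppyyyyppyyppyyyyppyyppyy

This is a Fibonacci-style word recurrence s(k) = s(k−1)·s(k−2): e.g. yy·pp = yypp.
So term 8 is yyppyyyyppyyppyyyyppyyyypp·yyppyyyyppyyppyy.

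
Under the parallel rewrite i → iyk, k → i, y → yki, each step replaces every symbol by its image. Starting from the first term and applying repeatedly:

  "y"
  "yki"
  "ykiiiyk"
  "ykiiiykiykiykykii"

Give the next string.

ykiiiykiykiykykiiiykykiiiykykiiykiiiykiyk

Replace each of the 17 characters of ykiiiykiykiykykii in place — yki i iyk iyk iyk yki i iyk yki i iyk yki i yki i iyk iyk — and concatenate.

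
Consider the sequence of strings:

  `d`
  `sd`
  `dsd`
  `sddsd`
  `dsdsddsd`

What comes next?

sddsddsdsddsd

Each term (from the third on) is the two preceding terms concatenated in order: term 3 = d·sd = dsd.
Continuing: sddsd · dsdsddsd gives term 6.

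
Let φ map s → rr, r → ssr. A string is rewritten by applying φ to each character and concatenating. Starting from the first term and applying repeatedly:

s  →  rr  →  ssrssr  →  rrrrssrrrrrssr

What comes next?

ssrssrssrssrrrrrssrssrssrssrssrrrrrssr

Replace each of the 14 characters of rrrrssrrrrrssr in place — ssr ssr ssr ssr rr rr ssr ssr ssr ssr ssr rr rr ssr — and concatenate.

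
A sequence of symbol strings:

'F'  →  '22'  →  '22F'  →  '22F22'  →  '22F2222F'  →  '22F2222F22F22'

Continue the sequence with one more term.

22F2222F22F2222F2222F

From term 3 onward, concatenate the last term with the second-to-last: 22·F = 22F, 22F·22 = 22F22, …
Continuing: 22F2222F22F22 · 22F2222F gives term 7.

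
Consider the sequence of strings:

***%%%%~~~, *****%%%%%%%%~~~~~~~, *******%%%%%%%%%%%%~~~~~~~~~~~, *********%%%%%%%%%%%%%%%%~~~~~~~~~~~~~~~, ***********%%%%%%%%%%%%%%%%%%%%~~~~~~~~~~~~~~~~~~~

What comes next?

*************%%%%%%%%%%%%%%%%%%%%%%%%~~~~~~~~~~~~~~~~~~~~~~~

Term n consists of 2n+1 *'s, followed by 4n %'s, followed by 4n-1 ~'s (n = 1, 2, …).
At n = 6 the blocks have lengths 13, 24, 23.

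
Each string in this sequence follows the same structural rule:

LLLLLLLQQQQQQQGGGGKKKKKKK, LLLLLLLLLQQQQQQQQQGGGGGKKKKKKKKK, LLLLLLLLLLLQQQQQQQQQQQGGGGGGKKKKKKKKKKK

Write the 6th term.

Each string has the form L^{2n+1} Q^{2n+1} G^{n+1} K^{2n+1}, where the shown terms are n = 3, 4, 5.
For term 6, n = 8, so the run lengths are 17, 17, 9, 17.

LLLLLLLLLLLLLLLLLQQQQQQQQQQQQQQQQQGGGGGGGGGKKKKKKKKKKKKKKKKK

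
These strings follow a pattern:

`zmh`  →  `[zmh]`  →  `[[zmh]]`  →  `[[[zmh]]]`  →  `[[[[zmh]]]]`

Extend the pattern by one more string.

[[[[[zmh]]]]]

Each term wraps the previous one in [ on the left and ] on the right.
So the next term is [·[[[[zmh]]]]·].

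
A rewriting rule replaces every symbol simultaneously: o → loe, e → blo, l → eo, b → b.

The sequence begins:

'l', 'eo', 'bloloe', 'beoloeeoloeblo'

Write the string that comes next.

Rewriting the 14 symbols of beoloeeoloeblo one by one yields b blo loe eo loe blo blo loe eo loe blo b eo loe; concatenated:

bbloloeeoloeblobloloeeoloeblobeoloe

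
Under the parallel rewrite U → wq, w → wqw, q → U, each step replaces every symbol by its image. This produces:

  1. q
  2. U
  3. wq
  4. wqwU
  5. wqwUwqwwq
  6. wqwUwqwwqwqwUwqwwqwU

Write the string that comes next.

Applying the rule to each of the 20 symbols of wqwUwqwwqwqwUwqwwqwU gives the pieces wqw U wqw wq wqw U wqw wqw U wqw U wqw wq wqw U wqw wqw U wqw wq, which concatenate to the answer.

wqwUwqwwqwqwUwqwwqwUwqwUwqwwqwqwUwqwwqwUwqwwq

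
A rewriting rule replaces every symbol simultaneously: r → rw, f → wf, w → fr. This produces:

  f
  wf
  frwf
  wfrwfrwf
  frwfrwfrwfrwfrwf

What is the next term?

φ(frwfrwfrwfrwfrwf) expands symbol-by-symbol to wf rw fr wf rw fr wf rw fr wf rw fr wf rw fr wf; joining the 16 pieces gives the next term.

wfrwfrwfrwfrwfrwfrwfrwfrwfrwfrwf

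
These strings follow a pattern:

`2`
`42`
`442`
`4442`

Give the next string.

44442

Each term is the previous one with 4 prepended.
One more step from 4442 gives the answer.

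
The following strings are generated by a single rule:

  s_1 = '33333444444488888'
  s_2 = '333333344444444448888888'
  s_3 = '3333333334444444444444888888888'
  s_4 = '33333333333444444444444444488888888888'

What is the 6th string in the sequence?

3333333333333334444444444444444444444888888888888888

Reading off run lengths: 3 runs 5, 7, 9, 11; 4 runs 7, 10, 13, 16; 8 runs 5, 7, 9, 11 — each is linear in n, where the shown terms are n = 2, 3, 4, 5.
Setting n = 7 gives 15, 22, 15 characters in each block.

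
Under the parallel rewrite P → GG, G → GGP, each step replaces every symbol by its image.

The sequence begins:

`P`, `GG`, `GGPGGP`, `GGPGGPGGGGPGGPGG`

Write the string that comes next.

GGPGGPGGGGPGGPGGGGPGGPGGPGGPGGGGPGGPGGGGPGGP

Applying the rule to each of the 16 symbols of GGPGGPGGGGPGGPGG gives the pieces GGP GGP GG GGP GGP GG GGP GGP GGP GGP GG GGP GGP GG GGP GGP, which concatenate to the answer.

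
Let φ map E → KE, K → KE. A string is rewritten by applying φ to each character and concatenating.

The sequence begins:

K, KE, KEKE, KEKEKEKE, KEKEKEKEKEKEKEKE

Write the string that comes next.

Applying the rule to each of the 16 symbols of KEKEKEKEKEKEKEKE gives the pieces KE KE KE KE KE KE KE KE KE KE KE KE KE KE KE KE, which concatenate to the answer.

KEKEKEKEKEKEKEKEKEKEKEKEKEKEKEKE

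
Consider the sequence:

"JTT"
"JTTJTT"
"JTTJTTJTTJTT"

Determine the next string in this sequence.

Every step duplicates the string.
So the next term is two copies of JTTJTTJTTJTT.

JTTJTTJTTJTTJTTJTTJTTJTT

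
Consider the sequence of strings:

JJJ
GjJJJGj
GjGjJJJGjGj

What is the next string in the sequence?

GjGjGjJJJGjGjGj

s(k+1) = Gj·s(k)·Gj, so each term gains Gj as a prefix and Gj as a suffix.
So the next term is Gj·GjGjJJJGjGj·Gj.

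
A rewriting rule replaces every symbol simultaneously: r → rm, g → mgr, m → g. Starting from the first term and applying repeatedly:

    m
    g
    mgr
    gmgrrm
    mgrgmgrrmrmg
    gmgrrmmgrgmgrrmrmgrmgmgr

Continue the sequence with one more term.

Replace each of the 24 characters of gmgrrmmgrgmgrrmrmgrmgmgr in place — mgr g mgr rm rm g g mgr rm mgr g mgr rm rm g rm g mgr rm g mgr g mgr rm — and concatenate.

mgrgmgrrmrmggmgrrmmgrgmgrrmrmgrmgmgrrmgmgrgmgrrm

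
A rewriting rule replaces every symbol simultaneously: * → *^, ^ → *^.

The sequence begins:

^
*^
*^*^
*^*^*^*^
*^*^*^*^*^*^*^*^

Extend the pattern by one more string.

φ(*^*^*^*^*^*^*^*^) expands symbol-by-symbol to *^ *^ *^ *^ *^ *^ *^ *^ *^ *^ *^ *^ *^ *^ *^ *^; joining the 16 pieces gives the next term.

*^*^*^*^*^*^*^*^*^*^*^*^*^*^*^*^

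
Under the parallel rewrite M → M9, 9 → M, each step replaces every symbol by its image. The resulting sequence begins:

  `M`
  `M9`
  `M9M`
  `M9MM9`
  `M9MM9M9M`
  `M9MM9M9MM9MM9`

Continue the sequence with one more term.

Rewriting the 13 symbols of M9MM9M9MM9MM9 one by one yields M9 M M9 M9 M M9 M M9 M9 M M9 M9 M; concatenated:

M9MM9M9MM9MM9M9MM9M9M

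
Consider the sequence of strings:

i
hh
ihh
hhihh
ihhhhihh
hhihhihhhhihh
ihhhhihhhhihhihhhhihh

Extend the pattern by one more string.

hhihhihhhhihhihhhhihhhhihhihhhhihh

From term 3 onward, concatenate the second-to-last term with the last: i·hh = ihh, hh·ihh = hhihh, …
Continuing: hhihhihhhhihh · ihhhhihhhhihhihhhhihh gives term 8.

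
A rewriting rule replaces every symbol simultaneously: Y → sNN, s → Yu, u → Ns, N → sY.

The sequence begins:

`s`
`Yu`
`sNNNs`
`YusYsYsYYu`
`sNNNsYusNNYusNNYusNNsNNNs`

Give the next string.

φ(sNNNsYusNNYusNNYusNNsNNNs) expands symbol-by-symbol to Yu sY sY sY Yu sNN Ns Yu sY sY sNN Ns Yu sY sY sNN Ns Yu sY sY Yu sY sY sY Yu; joining the 25 pieces gives the next term.

YusYsYsYYusNNNsYusYsYsNNNsYusYsYsNNNsYusYsYYusYsYsYYu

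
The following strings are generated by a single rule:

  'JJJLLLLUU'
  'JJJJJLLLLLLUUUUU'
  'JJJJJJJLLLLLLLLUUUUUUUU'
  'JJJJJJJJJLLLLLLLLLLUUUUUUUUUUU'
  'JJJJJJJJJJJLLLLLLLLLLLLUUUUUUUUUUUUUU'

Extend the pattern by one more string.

JJJJJJJJJJJJJLLLLLLLLLLLLLLUUUUUUUUUUUUUUUUU

Reading off run lengths: J runs 3, 5, 7, 9, 11; L runs 4, 6, 8, 10, 12; U runs 2, 5, 8, 11, 14 — each is linear in n (n = 1, 2, …).
At n = 6 the blocks have lengths 13, 14, 17.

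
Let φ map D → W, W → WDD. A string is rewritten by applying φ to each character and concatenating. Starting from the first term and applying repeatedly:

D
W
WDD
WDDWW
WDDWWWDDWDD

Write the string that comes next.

WDDWWWDDWDDWDDWWWDDWW

Expanding WDDWWWDDWDD: W→WDD, D→W, D→W, W→WDD, W→WDD, W→WDD, D→W, D→W, W→WDD, D→W, D→W. Concatenated: WDD W W WDD WDD WDD W W WDD W W.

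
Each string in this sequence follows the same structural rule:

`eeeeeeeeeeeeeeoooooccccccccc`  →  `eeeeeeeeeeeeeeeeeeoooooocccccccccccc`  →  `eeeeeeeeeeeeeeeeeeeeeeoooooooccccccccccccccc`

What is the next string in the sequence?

eeeeeeeeeeeeeeeeeeeeeeeeeeoooooooocccccccccccccccccc

The n-th term is 4n+2 e's then n+2 o's then 3n c's, where the shown terms are n = 3, 4, 5.
At n = 6 the blocks have lengths 26, 8, 18.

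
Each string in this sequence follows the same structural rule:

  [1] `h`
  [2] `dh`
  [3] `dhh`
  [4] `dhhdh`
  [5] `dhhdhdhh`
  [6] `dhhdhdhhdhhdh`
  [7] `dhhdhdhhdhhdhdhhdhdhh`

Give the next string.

Each term (from the third on) is the previous term followed by the one before it: term 3 = dh·h = dhh.
Continuing: dhhdhdhhdhhdhdhhdhdhh · dhhdhdhhdhhdh gives term 8.

dhhdhdhhdhhdhdhhdhdhhdhhdhdhhdhhdh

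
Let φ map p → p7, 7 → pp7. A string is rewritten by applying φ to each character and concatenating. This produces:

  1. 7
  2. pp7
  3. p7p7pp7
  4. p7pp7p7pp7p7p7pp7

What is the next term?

Replace each of the 17 characters of p7pp7p7pp7p7p7pp7 in place — p7 pp7 p7 p7 pp7 p7 pp7 p7 p7 pp7 p7 pp7 p7 pp7 p7 p7 pp7 — and concatenate.

p7pp7p7p7pp7p7pp7p7p7pp7p7pp7p7pp7p7p7pp7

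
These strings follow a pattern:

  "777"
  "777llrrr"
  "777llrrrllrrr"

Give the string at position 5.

The strings grow by a fixed suffix llrrr each time.
From 777llrrrllrrr, 2 further steps: 777llrrrllrrr → 777llrrrllrrrllrrr → (answer).

777llrrrllrrrllrrrllrrr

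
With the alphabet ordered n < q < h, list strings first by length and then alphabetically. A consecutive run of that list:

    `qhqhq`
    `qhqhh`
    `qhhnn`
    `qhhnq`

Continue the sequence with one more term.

qhhnh

The successor of qhhnq increments the rightmost position that isn't already h and resets every position after it to n.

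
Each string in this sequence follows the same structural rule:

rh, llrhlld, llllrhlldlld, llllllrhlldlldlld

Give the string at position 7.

llllllllllllrhlldlldlldlldlldlld

Every step adds ll to the front and lld to the end of the previous string.
From llllllrhlldlldlld, 3 further steps: llllllrhlldlldlld → llllllllrhlldlldlldlld → llllllllllrhlldlldlldlldlld → (answer).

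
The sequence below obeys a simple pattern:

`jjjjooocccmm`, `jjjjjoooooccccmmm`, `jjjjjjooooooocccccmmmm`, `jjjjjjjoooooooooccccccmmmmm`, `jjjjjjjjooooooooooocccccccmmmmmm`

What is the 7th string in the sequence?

jjjjjjjjjjooooooooooooooocccccccccmmmmmmmm

Reading off run lengths: j runs 4, 5, 6, 7, 8; o runs 3, 5, 7, 9, 11; c runs 3, 4, 5, 6, 7; m runs 2, 3, 4, 5, 6 — each is linear in n, where the shown terms are n = 2, 3, 4, 5, 6.
Setting n = 8 gives 10, 15, 9, 8 characters in each block.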